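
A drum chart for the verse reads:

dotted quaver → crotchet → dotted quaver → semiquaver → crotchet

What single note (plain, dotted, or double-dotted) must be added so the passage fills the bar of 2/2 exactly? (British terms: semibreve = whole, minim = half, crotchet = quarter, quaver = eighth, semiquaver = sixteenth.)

sixteenth note

The bar of 2/2 = 16 sixteenth notes.
Working in sixteenth notes: dotted quaver = 3; crotchet = 4; dotted quaver = 3; semiquaver = 1; crotchet = 4.
Adding: 3 + 4 + 3 + 1 + 4 = 15.
Remaining: 16 − 15 = 1 sixteenth note, which is a sixteenth note.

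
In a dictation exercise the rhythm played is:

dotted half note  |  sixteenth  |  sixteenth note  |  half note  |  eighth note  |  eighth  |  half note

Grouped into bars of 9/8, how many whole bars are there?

1

One bar of 9/8 = 18 sixteenth notes.
In sixteenth notes: dotted half note = 12; sixteenth = 1; sixteenth note = 1; half note = 8; eighth note = 2; eighth = 2; half note = 8.
Altogether 12 + 1 + 1 + 8 + 2 + 2 + 8 = 34.
34 ÷ 18 = 1 complete bar with 16 left over.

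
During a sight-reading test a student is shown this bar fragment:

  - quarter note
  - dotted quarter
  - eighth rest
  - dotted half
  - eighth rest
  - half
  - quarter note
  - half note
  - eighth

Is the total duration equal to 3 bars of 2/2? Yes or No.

Yes

One bar of 2/2 = 8 eighth notes, so 3 bars = 24.
In eighth notes: quarter note = 2; dotted quarter = 3; eighth rest = 1; dotted half = 6; eighth rest = 1; half = 4; quarter note = 2; half note = 4; eighth = 1.
Altogether 2 + 3 + 1 + 6 + 1 + 4 + 2 + 4 + 1 = 24.
24 equals 24, so the answer is Yes.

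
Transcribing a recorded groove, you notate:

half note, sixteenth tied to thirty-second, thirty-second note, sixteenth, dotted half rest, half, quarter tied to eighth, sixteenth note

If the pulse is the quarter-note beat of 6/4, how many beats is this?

9.5

One quarter-note beat = 8 thirty-second notes.
Working in thirty-second notes: half note = 16; sixteenth tied to thirty-second (sixteenth + thirty-second) = 3; thirty-second note = 1; sixteenth = 2; dotted half rest = 24; half = 16; quarter tied to eighth (quarter + eighth) = 12; sixteenth note = 2.
Altogether 16 + 3 + 1 + 2 + 24 + 16 + 12 + 2 = 76.
76 ÷ 8 = 9.5 beats.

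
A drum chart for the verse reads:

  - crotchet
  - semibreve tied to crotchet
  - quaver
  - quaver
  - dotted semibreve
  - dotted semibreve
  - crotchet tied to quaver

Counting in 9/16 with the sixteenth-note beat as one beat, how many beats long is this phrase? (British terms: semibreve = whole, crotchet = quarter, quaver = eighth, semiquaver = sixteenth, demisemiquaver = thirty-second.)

One sixteenth-note beat = 2 thirty-second notes.
Working in thirty-second notes: crotchet = 8; semibreve tied to crotchet (semibreve + crotchet) = 40; quaver = 4; quaver = 4; dotted semibreve = 48; dotted semibreve = 48; crotchet tied to quaver (crotchet + quaver) = 12.
Adding: 8 + 40 + 4 + 4 + 48 + 48 + 12 = 164.
164 ÷ 2 = 82 beats.

82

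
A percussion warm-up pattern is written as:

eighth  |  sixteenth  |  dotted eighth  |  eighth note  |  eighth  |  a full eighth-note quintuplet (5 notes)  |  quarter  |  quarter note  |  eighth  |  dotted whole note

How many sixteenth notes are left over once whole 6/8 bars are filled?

4

One bar of 6/8 = 12 sixteenth notes.
In sixteenth notes: eighth = 2; sixteenth = 1; dotted eighth = 3; eighth note = 2; eighth = 2; a full eighth-note quintuplet (5 notes) (five quintuplet eighths span one half) = 8; quarter = 4; quarter note = 4; eighth = 2; dotted whole note = 24.
Total: 2 + 1 + 3 + 2 + 2 + 8 + 4 + 4 + 2 + 24 = 52.
52 ÷ 12 = 4 complete bars with 4 sixteenth notes remaining.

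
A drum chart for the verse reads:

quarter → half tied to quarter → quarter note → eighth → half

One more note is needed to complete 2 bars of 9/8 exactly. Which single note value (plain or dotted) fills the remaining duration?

2 bars of 9/8 = 18 eighth notes.
Convert each value to eighth notes: quarter = 2; half tied to quarter (half + quarter) = 6; quarter note = 2; eighth = 1; half = 4.
Adding: 2 + 6 + 2 + 1 + 4 = 15.
Remaining: 18 − 15 = 3 eighth notes, which is a dotted quarter note.

dotted quarter note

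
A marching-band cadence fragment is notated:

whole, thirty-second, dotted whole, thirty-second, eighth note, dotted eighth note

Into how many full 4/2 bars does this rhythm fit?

One bar of 4/2 = 64 thirty-second notes.
Each duration in thirty-second notes: whole = 32; thirty-second = 1; dotted whole = 48; thirty-second = 1; eighth note = 4; dotted eighth note = 6.
Adding: 32 + 1 + 48 + 1 + 4 + 6 = 92.
92 ÷ 64 = 1 complete bar with 28 left over.

1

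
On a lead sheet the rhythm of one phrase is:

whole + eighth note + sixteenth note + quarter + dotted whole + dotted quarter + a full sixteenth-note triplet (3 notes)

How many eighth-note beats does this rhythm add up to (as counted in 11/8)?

27.5

One eighth-note beat = 2 sixteenth notes.
Working in sixteenth notes: whole = 16; eighth note = 2; sixteenth note = 1; quarter = 4; dotted whole = 24; dotted quarter = 6; a full sixteenth-note triplet (3 notes) (three triplet sixteenths span one eighth) = 2.
Adding: 16 + 2 + 1 + 4 + 24 + 6 + 2 = 55.
55 ÷ 2 = 27.5 beats.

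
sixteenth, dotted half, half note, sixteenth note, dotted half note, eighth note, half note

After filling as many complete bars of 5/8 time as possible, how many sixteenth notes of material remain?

4

One bar of 5/8 = 10 sixteenth notes.
Convert each value to sixteenth notes: sixteenth = 1; dotted half = 12; half note = 8; sixteenth note = 1; dotted half note = 12; eighth note = 2; half note = 8.
Altogether 1 + 12 + 8 + 1 + 12 + 2 + 8 = 44.
44 ÷ 10 = 4 complete bars with 4 sixteenth notes remaining.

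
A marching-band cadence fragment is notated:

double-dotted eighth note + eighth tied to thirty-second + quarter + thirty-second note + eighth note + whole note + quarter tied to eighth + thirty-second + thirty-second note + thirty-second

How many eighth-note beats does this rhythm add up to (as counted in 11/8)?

18

One eighth-note beat = 4 thirty-second notes.
Each duration in thirty-second notes: double-dotted eighth note = 7; eighth tied to thirty-second (eighth + thirty-second) = 5; quarter = 8; thirty-second note = 1; eighth note = 4; whole note = 32; quarter tied to eighth (quarter + eighth) = 12; thirty-second = 1; thirty-second note = 1; thirty-second = 1.
Altogether 7 + 5 + 8 + 1 + 4 + 32 + 12 + 1 + 1 + 1 = 72.
72 ÷ 4 = 18 beats.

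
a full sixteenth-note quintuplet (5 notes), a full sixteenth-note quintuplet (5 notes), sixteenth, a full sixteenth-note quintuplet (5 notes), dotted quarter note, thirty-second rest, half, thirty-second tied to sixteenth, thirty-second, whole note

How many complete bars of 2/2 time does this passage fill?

One bar of 2/2 = 32 thirty-second notes.
Convert each value to thirty-second notes: a full sixteenth-note quintuplet (5 notes) (five quintuplet sixteenths span one quarter) = 8; a full sixteenth-note quintuplet (5 notes) (five quintuplet sixteenths span one quarter) = 8; sixteenth = 2; a full sixteenth-note quintuplet (5 notes) (five quintuplet sixteenths span one quarter) = 8; dotted quarter note = 12; thirty-second rest = 1; half = 16; thirty-second tied to sixteenth (thirty-second + sixteenth) = 3; thirty-second = 1; whole note = 32.
Total: 8 + 8 + 2 + 8 + 12 + 1 + 16 + 3 + 1 + 32 = 91.
91 ÷ 32 = 2 complete bars with 27 left over.

2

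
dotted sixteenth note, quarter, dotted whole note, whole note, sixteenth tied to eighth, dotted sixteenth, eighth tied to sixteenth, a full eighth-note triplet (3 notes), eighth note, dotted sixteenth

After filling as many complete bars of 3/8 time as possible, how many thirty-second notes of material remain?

One bar of 3/8 = 12 thirty-second notes.
In thirty-second notes: dotted sixteenth note = 3; quarter = 8; dotted whole note = 48; whole note = 32; sixteenth tied to eighth (sixteenth + eighth) = 6; dotted sixteenth = 3; eighth tied to sixteenth (eighth + sixteenth) = 6; a full eighth-note triplet (3 notes) (three triplet eighths span one quarter) = 8; eighth note = 4; dotted sixteenth = 3.
Total: 3 + 8 + 48 + 32 + 6 + 3 + 6 + 8 + 4 + 3 = 121.
121 ÷ 12 = 10 complete bars with 1 thirty-second note remaining.

1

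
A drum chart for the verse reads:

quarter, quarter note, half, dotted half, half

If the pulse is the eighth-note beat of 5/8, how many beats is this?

18

One eighth-note beat = 2 sixteenth notes.
Working in sixteenth notes: quarter = 4; quarter note = 4; half = 8; dotted half = 12; half = 8.
Total: 4 + 4 + 8 + 12 + 8 = 36.
36 ÷ 2 = 18 beats.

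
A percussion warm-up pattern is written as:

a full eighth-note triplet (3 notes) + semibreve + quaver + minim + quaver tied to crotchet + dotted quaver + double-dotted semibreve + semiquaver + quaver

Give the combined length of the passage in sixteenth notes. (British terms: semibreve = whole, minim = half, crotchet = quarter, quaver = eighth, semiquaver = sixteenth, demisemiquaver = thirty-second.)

70

Express everything in sixteenth notes: a full eighth-note triplet (3 notes) (three triplet eighths span one quarter) = 4; semibreve = 16; quaver = 2; minim = 8; quaver tied to crotchet (quaver + crotchet) = 6; dotted quaver = 3; double-dotted semibreve = 28; semiquaver = 1; quaver = 2.
Altogether 4 + 16 + 2 + 8 + 6 + 3 + 28 + 1 + 2 = 70 sixteenth notes.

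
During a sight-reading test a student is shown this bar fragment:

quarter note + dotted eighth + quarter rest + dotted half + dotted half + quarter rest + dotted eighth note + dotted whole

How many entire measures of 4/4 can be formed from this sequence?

4

One bar of 4/4 = 16 sixteenth notes.
Working in sixteenth notes: quarter note = 4; dotted eighth = 3; quarter rest = 4; dotted half = 12; dotted half = 12; quarter rest = 4; dotted eighth note = 3; dotted whole = 24.
Total: 4 + 3 + 4 + 12 + 12 + 4 + 3 + 24 = 66.
66 ÷ 16 = 4 complete bars with 2 left over.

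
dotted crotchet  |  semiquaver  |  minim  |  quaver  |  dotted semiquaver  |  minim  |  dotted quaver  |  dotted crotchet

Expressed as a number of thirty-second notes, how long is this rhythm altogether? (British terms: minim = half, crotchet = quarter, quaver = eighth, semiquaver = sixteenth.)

Each duration in thirty-second notes: dotted crotchet = 12; semiquaver = 2; minim = 16; quaver = 4; dotted semiquaver = 3; minim = 16; dotted quaver = 6; dotted crotchet = 12.
Altogether 12 + 2 + 16 + 4 + 3 + 16 + 6 + 12 = 71 thirty-second notes.

71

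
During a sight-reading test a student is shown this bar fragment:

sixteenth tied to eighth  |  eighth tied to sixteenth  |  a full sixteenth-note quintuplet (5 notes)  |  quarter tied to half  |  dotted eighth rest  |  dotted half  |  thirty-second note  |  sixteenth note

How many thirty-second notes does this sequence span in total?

77

In thirty-second notes: sixteenth tied to eighth (sixteenth + eighth) = 6; eighth tied to sixteenth (eighth + sixteenth) = 6; a full sixteenth-note quintuplet (5 notes) (five quintuplet sixteenths span one quarter) = 8; quarter tied to half (quarter + half) = 24; dotted eighth rest = 6; dotted half = 24; thirty-second note = 1; sixteenth note = 2.
Sum: 6 + 6 + 8 + 24 + 6 + 24 + 1 + 2 = 77 thirty-second notes.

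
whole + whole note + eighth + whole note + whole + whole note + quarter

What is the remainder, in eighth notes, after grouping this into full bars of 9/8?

7

One bar of 9/8 = 9 eighth notes.
Convert each value to eighth notes: whole = 8; whole note = 8; eighth = 1; whole note = 8; whole = 8; whole note = 8; quarter = 2.
Altogether 8 + 8 + 1 + 8 + 8 + 8 + 2 = 43.
43 ÷ 9 = 4 complete bars with 7 eighth notes remaining.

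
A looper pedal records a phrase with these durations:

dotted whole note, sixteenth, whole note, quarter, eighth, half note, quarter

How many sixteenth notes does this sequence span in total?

59

In sixteenth notes: dotted whole note = 24; sixteenth = 1; whole note = 16; quarter = 4; eighth = 2; half note = 8; quarter = 4.
Sum: 24 + 1 + 16 + 4 + 2 + 8 + 4 = 59 sixteenth notes.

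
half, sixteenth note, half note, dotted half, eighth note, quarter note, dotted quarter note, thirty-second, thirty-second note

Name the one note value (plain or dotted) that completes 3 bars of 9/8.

dotted half note

3 bars of 9/8 = 108 thirty-second notes.
In thirty-second notes: half = 16; sixteenth note = 2; half note = 16; dotted half = 24; eighth note = 4; quarter note = 8; dotted quarter note = 12; thirty-second = 1; thirty-second note = 1.
Total: 16 + 2 + 16 + 24 + 4 + 8 + 12 + 1 + 1 = 84.
Remaining: 108 − 84 = 24 thirty-second notes, which is a dotted half note.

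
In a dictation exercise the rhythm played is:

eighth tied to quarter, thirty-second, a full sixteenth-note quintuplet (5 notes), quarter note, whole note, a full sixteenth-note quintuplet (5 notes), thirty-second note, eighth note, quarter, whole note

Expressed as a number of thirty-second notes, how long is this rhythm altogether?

Convert each value to thirty-second notes: eighth tied to quarter (eighth + quarter) = 12; thirty-second = 1; a full sixteenth-note quintuplet (5 notes) (five quintuplet sixteenths span one quarter) = 8; quarter note = 8; whole note = 32; a full sixteenth-note quintuplet (5 notes) (five quintuplet sixteenths span one quarter) = 8; thirty-second note = 1; eighth note = 4; quarter = 8; whole note = 32.
Total: 12 + 1 + 8 + 8 + 32 + 8 + 1 + 4 + 8 + 32 = 114 thirty-second notes.

114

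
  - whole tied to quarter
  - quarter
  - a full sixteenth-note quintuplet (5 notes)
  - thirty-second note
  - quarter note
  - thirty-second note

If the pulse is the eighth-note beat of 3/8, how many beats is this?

One eighth-note beat = 4 thirty-second notes.
Working in thirty-second notes: whole tied to quarter (whole + quarter) = 40; quarter = 8; a full sixteenth-note quintuplet (5 notes) (five quintuplet sixteenths span one quarter) = 8; thirty-second note = 1; quarter note = 8; thirty-second note = 1.
Total: 40 + 8 + 8 + 1 + 8 + 1 = 66.
66 ÷ 4 = 16.5 beats.

16.5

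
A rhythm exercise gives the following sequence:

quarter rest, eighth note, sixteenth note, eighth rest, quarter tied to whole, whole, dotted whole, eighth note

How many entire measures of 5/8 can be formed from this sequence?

7

One bar of 5/8 = 10 sixteenth notes.
Convert each value to sixteenth notes: quarter rest = 4; eighth note = 2; sixteenth note = 1; eighth rest = 2; quarter tied to whole (quarter + whole) = 20; whole = 16; dotted whole = 24; eighth note = 2.
Sum: 4 + 2 + 1 + 2 + 20 + 16 + 24 + 2 = 71.
71 ÷ 10 = 7 complete bars with 1 left over.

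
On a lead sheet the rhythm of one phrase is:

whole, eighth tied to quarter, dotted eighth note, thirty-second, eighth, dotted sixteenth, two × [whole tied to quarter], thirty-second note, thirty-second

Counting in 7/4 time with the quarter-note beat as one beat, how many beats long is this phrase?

One quarter-note beat = 8 thirty-second notes.
Each duration in thirty-second notes: whole = 32; eighth tied to quarter (eighth + quarter) = 12; dotted eighth note = 6; thirty-second = 1; eighth = 4; dotted sixteenth = 3; whole tied to quarter (whole + quarter) = 40; whole tied to quarter (whole + quarter) = 40; thirty-second note = 1; thirty-second = 1.
Sum: 32 + 12 + 6 + 1 + 4 + 3 + 40 + 40 + 1 + 1 = 140.
140 ÷ 8 = 17.5 beats.

17.5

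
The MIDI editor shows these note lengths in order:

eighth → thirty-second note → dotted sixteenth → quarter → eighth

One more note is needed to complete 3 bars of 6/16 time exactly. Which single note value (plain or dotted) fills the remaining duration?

half note

3 bars of 6/16 = 36 thirty-second notes.
Each duration in thirty-second notes: eighth = 4; thirty-second note = 1; dotted sixteenth = 3; quarter = 8; eighth = 4.
Sum: 4 + 1 + 3 + 8 + 4 = 20.
Remaining: 36 − 20 = 16 thirty-second notes, which is a half note.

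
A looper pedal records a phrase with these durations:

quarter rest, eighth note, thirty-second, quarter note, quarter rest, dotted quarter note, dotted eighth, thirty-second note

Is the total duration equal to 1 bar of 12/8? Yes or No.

One bar of 12/8 = 48 thirty-second notes.
Express everything in thirty-second notes: quarter rest = 8; eighth note = 4; thirty-second = 1; quarter note = 8; quarter rest = 8; dotted quarter note = 12; dotted eighth = 6; thirty-second note = 1.
Altogether 8 + 4 + 1 + 8 + 8 + 12 + 6 + 1 = 48.
48 equals 48, so the answer is Yes.

Yes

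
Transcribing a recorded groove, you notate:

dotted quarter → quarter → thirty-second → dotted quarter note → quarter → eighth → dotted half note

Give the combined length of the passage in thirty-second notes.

Working in thirty-second notes: dotted quarter = 12; quarter = 8; thirty-second = 1; dotted quarter note = 12; quarter = 8; eighth = 4; dotted half note = 24.
Total: 12 + 8 + 1 + 12 + 8 + 4 + 24 = 69 thirty-second notes.

69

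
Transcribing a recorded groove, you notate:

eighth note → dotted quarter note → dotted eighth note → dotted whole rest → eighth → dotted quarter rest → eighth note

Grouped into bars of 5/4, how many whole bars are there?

2

One bar of 5/4 = 20 sixteenth notes.
In sixteenth notes: eighth note = 2; dotted quarter note = 6; dotted eighth note = 3; dotted whole rest = 24; eighth = 2; dotted quarter rest = 6; eighth note = 2.
Altogether 2 + 6 + 3 + 24 + 2 + 6 + 2 = 45.
45 ÷ 20 = 2 complete bars with 5 left over.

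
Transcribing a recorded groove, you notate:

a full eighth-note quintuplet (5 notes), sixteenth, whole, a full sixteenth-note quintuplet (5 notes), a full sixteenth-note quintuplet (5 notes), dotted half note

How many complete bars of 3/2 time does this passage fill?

1

One bar of 3/2 = 24 sixteenth notes.
Convert each value to sixteenth notes: a full eighth-note quintuplet (5 notes) (five quintuplet eighths span one half) = 8; sixteenth = 1; whole = 16; a full sixteenth-note quintuplet (5 notes) (five quintuplet sixteenths span one quarter) = 4; a full sixteenth-note quintuplet (5 notes) (five quintuplet sixteenths span one quarter) = 4; dotted half note = 12.
Sum: 8 + 1 + 16 + 4 + 4 + 12 = 45.
45 ÷ 24 = 1 complete bar with 21 left over.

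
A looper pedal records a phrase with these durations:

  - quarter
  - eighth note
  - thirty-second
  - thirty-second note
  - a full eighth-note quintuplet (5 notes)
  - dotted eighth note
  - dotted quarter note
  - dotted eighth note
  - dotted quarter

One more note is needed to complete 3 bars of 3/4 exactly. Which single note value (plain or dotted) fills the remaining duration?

dotted eighth note

3 bars of 3/4 = 72 thirty-second notes.
Convert each value to thirty-second notes: quarter = 8; eighth note = 4; thirty-second = 1; thirty-second note = 1; a full eighth-note quintuplet (5 notes) (five quintuplet eighths span one half) = 16; dotted eighth note = 6; dotted quarter note = 12; dotted eighth note = 6; dotted quarter = 12.
Total: 8 + 4 + 1 + 1 + 16 + 6 + 12 + 6 + 12 = 66.
Remaining: 72 − 66 = 6 thirty-second notes, which is a dotted eighth note.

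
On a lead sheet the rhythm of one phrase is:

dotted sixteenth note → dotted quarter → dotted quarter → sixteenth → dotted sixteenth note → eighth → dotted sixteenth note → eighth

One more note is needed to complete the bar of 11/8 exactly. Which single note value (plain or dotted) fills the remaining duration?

The bar of 11/8 = 44 thirty-second notes.
Each duration in thirty-second notes: dotted sixteenth note = 3; dotted quarter = 12; dotted quarter = 12; sixteenth = 2; dotted sixteenth note = 3; eighth = 4; dotted sixteenth note = 3; eighth = 4.
Sum: 3 + 12 + 12 + 2 + 3 + 4 + 3 + 4 = 43.
Remaining: 44 − 43 = 1 thirty-second note, which is a thirty-second note.

thirty-second note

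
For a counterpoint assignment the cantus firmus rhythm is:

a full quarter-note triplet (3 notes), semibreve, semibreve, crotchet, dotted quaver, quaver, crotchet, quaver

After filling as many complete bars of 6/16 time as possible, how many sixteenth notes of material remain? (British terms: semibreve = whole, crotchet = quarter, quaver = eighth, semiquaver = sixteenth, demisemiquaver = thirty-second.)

One bar of 6/16 = 6 sixteenth notes.
In sixteenth notes: a full quarter-note triplet (3 notes) (three triplet quarters span one half) = 8; semibreve = 16; semibreve = 16; crotchet = 4; dotted quaver = 3; quaver = 2; crotchet = 4; quaver = 2.
Altogether 8 + 16 + 16 + 4 + 3 + 2 + 4 + 2 = 55.
55 ÷ 6 = 9 complete bars with 1 sixteenth note remaining.

1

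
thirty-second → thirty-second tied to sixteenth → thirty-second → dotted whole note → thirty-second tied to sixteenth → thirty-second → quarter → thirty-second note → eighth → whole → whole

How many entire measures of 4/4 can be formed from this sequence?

One bar of 4/4 = 32 thirty-second notes.
Express everything in thirty-second notes: thirty-second = 1; thirty-second tied to sixteenth (thirty-second + sixteenth) = 3; thirty-second = 1; dotted whole note = 48; thirty-second tied to sixteenth (thirty-second + sixteenth) = 3; thirty-second = 1; quarter = 8; thirty-second note = 1; eighth = 4; whole = 32; whole = 32.
Sum: 1 + 3 + 1 + 48 + 3 + 1 + 8 + 1 + 4 + 32 + 32 = 134.
134 ÷ 32 = 4 complete bars with 6 left over.

4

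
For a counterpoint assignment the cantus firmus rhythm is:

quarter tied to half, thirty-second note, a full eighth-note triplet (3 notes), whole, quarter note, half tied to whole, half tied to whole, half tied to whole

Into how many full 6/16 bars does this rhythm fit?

18

One bar of 6/16 = 12 thirty-second notes.
Express everything in thirty-second notes: quarter tied to half (quarter + half) = 24; thirty-second note = 1; a full eighth-note triplet (3 notes) (three triplet eighths span one quarter) = 8; whole = 32; quarter note = 8; half tied to whole (half + whole) = 48; half tied to whole (half + whole) = 48; half tied to whole (half + whole) = 48.
Total: 24 + 1 + 8 + 32 + 8 + 48 + 48 + 48 = 217.
217 ÷ 12 = 18 complete bars with 1 left over.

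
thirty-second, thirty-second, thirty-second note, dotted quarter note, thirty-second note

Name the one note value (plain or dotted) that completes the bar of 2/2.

half note

The bar of 2/2 = 32 thirty-second notes.
Express everything in thirty-second notes: thirty-second = 1; thirty-second = 1; thirty-second note = 1; dotted quarter note = 12; thirty-second note = 1.
Total: 1 + 1 + 1 + 12 + 1 = 16.
Remaining: 32 − 16 = 16 thirty-second notes, which is a half note.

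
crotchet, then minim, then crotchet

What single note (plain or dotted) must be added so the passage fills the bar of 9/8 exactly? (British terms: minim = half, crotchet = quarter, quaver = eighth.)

eighth note

The bar of 9/8 = 9 eighth notes.
Express everything in eighth notes: crotchet = 2; minim = 4; crotchet = 2.
Total: 2 + 4 + 2 = 8.
Remaining: 9 − 8 = 1 eighth note, which is a eighth note.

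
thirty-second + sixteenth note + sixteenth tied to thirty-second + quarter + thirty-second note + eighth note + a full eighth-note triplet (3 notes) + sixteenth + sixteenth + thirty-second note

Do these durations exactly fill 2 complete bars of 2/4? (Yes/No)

One bar of 2/4 = 16 thirty-second notes, so 2 bars = 32.
Express everything in thirty-second notes: thirty-second = 1; sixteenth note = 2; sixteenth tied to thirty-second (sixteenth + thirty-second) = 3; quarter = 8; thirty-second note = 1; eighth note = 4; a full eighth-note triplet (3 notes) (three triplet eighths span one quarter) = 8; sixteenth = 2; sixteenth = 2; thirty-second note = 1.
Sum: 1 + 2 + 3 + 8 + 1 + 4 + 8 + 2 + 2 + 1 = 32.
32 equals 32, so the answer is Yes.

Yes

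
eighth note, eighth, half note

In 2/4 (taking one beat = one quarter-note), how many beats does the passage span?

One quarter-note beat = 2 eighth notes.
Convert each value to eighth notes: eighth note = 1; eighth = 1; half note = 4.
Altogether 1 + 1 + 4 = 6.
6 ÷ 2 = 3 beats.

3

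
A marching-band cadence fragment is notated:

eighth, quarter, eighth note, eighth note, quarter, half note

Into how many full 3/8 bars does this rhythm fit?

One bar of 3/8 = 3 eighth notes.
Each duration in eighth notes: eighth = 1; quarter = 2; eighth note = 1; eighth note = 1; quarter = 2; half note = 4.
Altogether 1 + 2 + 1 + 1 + 2 + 4 = 11.
11 ÷ 3 = 3 complete bars with 2 left over.

3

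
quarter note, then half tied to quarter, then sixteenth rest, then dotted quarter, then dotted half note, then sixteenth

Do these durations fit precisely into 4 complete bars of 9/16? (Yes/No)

Yes

One bar of 9/16 = 9 sixteenth notes, so 4 bars = 36.
Each duration in sixteenth notes: quarter note = 4; half tied to quarter (half + quarter) = 12; sixteenth rest = 1; dotted quarter = 6; dotted half note = 12; sixteenth = 1.
Total: 4 + 12 + 1 + 6 + 12 + 1 = 36.
36 equals 36, so the answer is Yes.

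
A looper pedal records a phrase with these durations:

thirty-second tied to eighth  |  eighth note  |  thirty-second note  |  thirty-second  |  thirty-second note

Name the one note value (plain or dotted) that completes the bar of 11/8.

The bar of 11/8 = 44 thirty-second notes.
Convert each value to thirty-second notes: thirty-second tied to eighth (thirty-second + eighth) = 5; eighth note = 4; thirty-second note = 1; thirty-second = 1; thirty-second note = 1.
Total: 5 + 4 + 1 + 1 + 1 = 12.
Remaining: 44 − 12 = 32 thirty-second notes, which is a whole note.

whole note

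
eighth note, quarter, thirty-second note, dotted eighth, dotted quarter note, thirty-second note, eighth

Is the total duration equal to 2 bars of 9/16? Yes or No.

One bar of 9/16 = 18 thirty-second notes, so 2 bars = 36.
Each duration in thirty-second notes: eighth note = 4; quarter = 8; thirty-second note = 1; dotted eighth = 6; dotted quarter note = 12; thirty-second note = 1; eighth = 4.
Adding: 4 + 8 + 1 + 6 + 12 + 1 + 4 = 36.
36 equals 36, so the answer is Yes.

Yes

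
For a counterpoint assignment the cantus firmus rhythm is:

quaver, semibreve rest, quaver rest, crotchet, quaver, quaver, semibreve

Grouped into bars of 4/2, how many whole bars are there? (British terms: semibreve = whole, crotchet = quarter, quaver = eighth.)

1

One bar of 4/2 = 16 eighth notes.
Working in eighth notes: quaver = 1; semibreve rest = 8; quaver rest = 1; crotchet = 2; quaver = 1; quaver = 1; semibreve = 8.
Adding: 1 + 8 + 1 + 2 + 1 + 1 + 8 = 22.
22 ÷ 16 = 1 complete bar with 6 left over.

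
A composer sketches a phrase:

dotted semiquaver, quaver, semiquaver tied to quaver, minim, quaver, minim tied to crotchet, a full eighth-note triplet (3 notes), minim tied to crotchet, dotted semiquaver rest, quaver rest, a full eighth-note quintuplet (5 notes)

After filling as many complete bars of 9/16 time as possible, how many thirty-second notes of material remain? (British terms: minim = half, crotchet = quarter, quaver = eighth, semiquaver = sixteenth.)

4

One bar of 9/16 = 18 thirty-second notes.
Each duration in thirty-second notes: dotted semiquaver = 3; quaver = 4; semiquaver tied to quaver (semiquaver + quaver) = 6; minim = 16; quaver = 4; minim tied to crotchet (minim + crotchet) = 24; a full eighth-note triplet (3 notes) (three triplet eighths span one quarter) = 8; minim tied to crotchet (minim + crotchet) = 24; dotted semiquaver rest = 3; quaver rest = 4; a full eighth-note quintuplet (5 notes) (five quintuplet eighths span one half) = 16.
Total: 3 + 4 + 6 + 16 + 4 + 24 + 8 + 24 + 3 + 4 + 16 = 112.
112 ÷ 18 = 6 complete bars with 4 thirty-second notes remaining.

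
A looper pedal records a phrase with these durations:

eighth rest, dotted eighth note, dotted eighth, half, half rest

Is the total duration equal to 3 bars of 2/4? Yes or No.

Yes

One bar of 2/4 = 8 sixteenth notes, so 3 bars = 24.
Working in sixteenth notes: eighth rest = 2; dotted eighth note = 3; dotted eighth = 3; half = 8; half rest = 8.
Adding: 2 + 3 + 3 + 8 + 8 = 24.
24 equals 24, so the answer is Yes.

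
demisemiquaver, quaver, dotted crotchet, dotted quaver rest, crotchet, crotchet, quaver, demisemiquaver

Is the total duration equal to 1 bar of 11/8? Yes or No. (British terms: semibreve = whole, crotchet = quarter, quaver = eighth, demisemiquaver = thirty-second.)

Yes

One bar of 11/8 = 44 thirty-second notes.
Express everything in thirty-second notes: demisemiquaver = 1; quaver = 4; dotted crotchet = 12; dotted quaver rest = 6; crotchet = 8; crotchet = 8; quaver = 4; demisemiquaver = 1.
Altogether 1 + 4 + 12 + 6 + 8 + 8 + 4 + 1 = 44.
44 equals 44, so the answer is Yes.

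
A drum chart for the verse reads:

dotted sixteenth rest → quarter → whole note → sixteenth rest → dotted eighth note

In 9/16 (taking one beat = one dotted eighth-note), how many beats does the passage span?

8.5

One dotted eighth-note beat = 6 thirty-second notes.
In thirty-second notes: dotted sixteenth rest = 3; quarter = 8; whole note = 32; sixteenth rest = 2; dotted eighth note = 6.
Total: 3 + 8 + 32 + 2 + 6 = 51.
51 ÷ 6 = 8.5 beats.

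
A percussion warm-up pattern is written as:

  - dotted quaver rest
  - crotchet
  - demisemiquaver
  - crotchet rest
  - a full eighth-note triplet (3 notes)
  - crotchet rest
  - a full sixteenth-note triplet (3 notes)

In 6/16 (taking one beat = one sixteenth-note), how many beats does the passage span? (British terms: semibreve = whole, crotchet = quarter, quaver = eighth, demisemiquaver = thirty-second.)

21.5

One sixteenth-note beat = 2 thirty-second notes.
Express everything in thirty-second notes: dotted quaver rest = 6; crotchet = 8; demisemiquaver = 1; crotchet rest = 8; a full eighth-note triplet (3 notes) (three triplet eighths span one quarter) = 8; crotchet rest = 8; a full sixteenth-note triplet (3 notes) (three triplet sixteenths span one eighth) = 4.
Sum: 6 + 8 + 1 + 8 + 8 + 8 + 4 = 43.
43 ÷ 2 = 21.5 beats.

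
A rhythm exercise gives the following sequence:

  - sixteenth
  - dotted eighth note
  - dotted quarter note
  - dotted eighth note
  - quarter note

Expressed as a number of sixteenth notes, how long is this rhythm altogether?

17

Convert each value to sixteenth notes: sixteenth = 1; dotted eighth note = 3; dotted quarter note = 6; dotted eighth note = 3; quarter note = 4.
Altogether 1 + 3 + 6 + 3 + 4 = 17 sixteenth notes.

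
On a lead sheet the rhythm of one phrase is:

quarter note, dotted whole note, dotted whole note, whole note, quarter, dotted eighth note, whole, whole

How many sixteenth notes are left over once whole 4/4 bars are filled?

11

One bar of 4/4 = 16 sixteenth notes.
In sixteenth notes: quarter note = 4; dotted whole note = 24; dotted whole note = 24; whole note = 16; quarter = 4; dotted eighth note = 3; whole = 16; whole = 16.
Sum: 4 + 24 + 24 + 16 + 4 + 3 + 16 + 16 = 107.
107 ÷ 16 = 6 complete bars with 11 sixteenth notes remaining.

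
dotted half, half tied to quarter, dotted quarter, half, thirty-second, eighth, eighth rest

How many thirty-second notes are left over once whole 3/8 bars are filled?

One bar of 3/8 = 12 thirty-second notes.
Each duration in thirty-second notes: dotted half = 24; half tied to quarter (half + quarter) = 24; dotted quarter = 12; half = 16; thirty-second = 1; eighth = 4; eighth rest = 4.
Sum: 24 + 24 + 12 + 16 + 1 + 4 + 4 = 85.
85 ÷ 12 = 7 complete bars with 1 thirty-second note remaining.

1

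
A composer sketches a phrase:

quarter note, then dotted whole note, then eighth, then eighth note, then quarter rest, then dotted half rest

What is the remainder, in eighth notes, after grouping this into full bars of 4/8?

One bar of 4/8 = 4 eighth notes.
Convert each value to eighth notes: quarter note = 2; dotted whole note = 12; eighth = 1; eighth note = 1; quarter rest = 2; dotted half rest = 6.
Adding: 2 + 12 + 1 + 1 + 2 + 6 = 24.
24 ÷ 4 = 6 complete bars with 0 eighth notes remaining.

0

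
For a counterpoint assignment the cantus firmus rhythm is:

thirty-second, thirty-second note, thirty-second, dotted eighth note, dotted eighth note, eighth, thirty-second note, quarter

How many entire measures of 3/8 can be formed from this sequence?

2

One bar of 3/8 = 12 thirty-second notes.
Convert each value to thirty-second notes: thirty-second = 1; thirty-second note = 1; thirty-second = 1; dotted eighth note = 6; dotted eighth note = 6; eighth = 4; thirty-second note = 1; quarter = 8.
Sum: 1 + 1 + 1 + 6 + 6 + 4 + 1 + 8 = 28.
28 ÷ 12 = 2 complete bars with 4 left over.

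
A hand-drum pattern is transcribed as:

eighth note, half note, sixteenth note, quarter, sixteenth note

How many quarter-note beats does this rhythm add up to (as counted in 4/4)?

4

One quarter-note beat = 4 sixteenth notes.
Working in sixteenth notes: eighth note = 2; half note = 8; sixteenth note = 1; quarter = 4; sixteenth note = 1.
Sum: 2 + 8 + 1 + 4 + 1 = 16.
16 ÷ 4 = 4 beats.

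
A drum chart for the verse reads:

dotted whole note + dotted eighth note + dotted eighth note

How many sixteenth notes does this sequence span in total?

Express everything in sixteenth notes: dotted whole note = 24; dotted eighth note = 3; dotted eighth note = 3.
Sum: 24 + 3 + 3 = 30 sixteenth notes.

30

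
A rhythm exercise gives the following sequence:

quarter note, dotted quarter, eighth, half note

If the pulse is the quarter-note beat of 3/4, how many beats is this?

5

One quarter-note beat = 2 eighth notes.
Convert each value to eighth notes: quarter note = 2; dotted quarter = 3; eighth = 1; half note = 4.
Total: 2 + 3 + 1 + 4 = 10.
10 ÷ 2 = 5 beats.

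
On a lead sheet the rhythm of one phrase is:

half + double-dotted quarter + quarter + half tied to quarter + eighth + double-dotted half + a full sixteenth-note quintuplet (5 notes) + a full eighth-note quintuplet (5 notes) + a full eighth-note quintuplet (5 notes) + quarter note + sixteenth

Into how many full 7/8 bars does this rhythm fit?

5

One bar of 7/8 = 14 sixteenth notes.
Convert each value to sixteenth notes: half = 8; double-dotted quarter = 7; quarter = 4; half tied to quarter (half + quarter) = 12; eighth = 2; double-dotted half = 14; a full sixteenth-note quintuplet (5 notes) (five quintuplet sixteenths span one quarter) = 4; a full eighth-note quintuplet (5 notes) (five quintuplet eighths span one half) = 8; a full eighth-note quintuplet (5 notes) (five quintuplet eighths span one half) = 8; quarter note = 4; sixteenth = 1.
Altogether 8 + 7 + 4 + 12 + 2 + 14 + 4 + 8 + 8 + 4 + 1 = 72.
72 ÷ 14 = 5 complete bars with 2 left over.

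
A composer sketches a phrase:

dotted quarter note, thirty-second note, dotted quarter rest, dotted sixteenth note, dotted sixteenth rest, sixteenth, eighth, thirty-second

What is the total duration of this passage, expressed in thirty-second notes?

Express everything in thirty-second notes: dotted quarter note = 12; thirty-second note = 1; dotted quarter rest = 12; dotted sixteenth note = 3; dotted sixteenth rest = 3; sixteenth = 2; eighth = 4; thirty-second = 1.
Adding: 12 + 1 + 12 + 3 + 3 + 2 + 4 + 1 = 38 thirty-second notes.

38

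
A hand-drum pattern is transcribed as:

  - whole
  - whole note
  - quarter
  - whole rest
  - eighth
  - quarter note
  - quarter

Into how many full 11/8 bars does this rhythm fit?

One bar of 11/8 = 11 eighth notes.
Working in eighth notes: whole = 8; whole note = 8; quarter = 2; whole rest = 8; eighth = 1; quarter note = 2; quarter = 2.
Total: 8 + 8 + 2 + 8 + 1 + 2 + 2 = 31.
31 ÷ 11 = 2 complete bars with 9 left over.

2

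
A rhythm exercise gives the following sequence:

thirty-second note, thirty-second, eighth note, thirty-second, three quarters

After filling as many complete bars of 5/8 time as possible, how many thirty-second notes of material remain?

11

One bar of 5/8 = 20 thirty-second notes.
Each duration in thirty-second notes: thirty-second note = 1; thirty-second = 1; eighth note = 4; thirty-second = 1; quarter = 8; quarter = 8; quarter = 8.
Sum: 1 + 1 + 4 + 1 + 8 + 8 + 8 = 31.
31 ÷ 20 = 1 complete bar with 11 thirty-second notes remaining.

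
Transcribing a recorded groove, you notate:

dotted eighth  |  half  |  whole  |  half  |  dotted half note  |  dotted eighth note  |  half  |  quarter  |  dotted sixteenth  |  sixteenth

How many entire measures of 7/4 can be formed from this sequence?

One bar of 7/4 = 56 thirty-second notes.
Express everything in thirty-second notes: dotted eighth = 6; half = 16; whole = 32; half = 16; dotted half note = 24; dotted eighth note = 6; half = 16; quarter = 8; dotted sixteenth = 3; sixteenth = 2.
Altogether 6 + 16 + 32 + 16 + 24 + 6 + 16 + 8 + 3 + 2 = 129.
129 ÷ 56 = 2 complete bars with 17 left over.

2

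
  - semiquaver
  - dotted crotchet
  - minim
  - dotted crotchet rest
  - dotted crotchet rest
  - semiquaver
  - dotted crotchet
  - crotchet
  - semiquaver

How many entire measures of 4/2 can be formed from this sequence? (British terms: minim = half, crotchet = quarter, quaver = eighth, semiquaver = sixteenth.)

1

One bar of 4/2 = 32 sixteenth notes.
Each duration in sixteenth notes: semiquaver = 1; dotted crotchet = 6; minim = 8; dotted crotchet rest = 6; dotted crotchet rest = 6; semiquaver = 1; dotted crotchet = 6; crotchet = 4; semiquaver = 1.
Adding: 1 + 6 + 8 + 6 + 6 + 1 + 6 + 4 + 1 = 39.
39 ÷ 32 = 1 complete bar with 7 left over.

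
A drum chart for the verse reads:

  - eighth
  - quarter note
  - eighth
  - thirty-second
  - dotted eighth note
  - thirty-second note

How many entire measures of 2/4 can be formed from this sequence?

One bar of 2/4 = 16 thirty-second notes.
Convert each value to thirty-second notes: eighth = 4; quarter note = 8; eighth = 4; thirty-second = 1; dotted eighth note = 6; thirty-second note = 1.
Adding: 4 + 8 + 4 + 1 + 6 + 1 = 24.
24 ÷ 16 = 1 complete bar with 8 left over.

1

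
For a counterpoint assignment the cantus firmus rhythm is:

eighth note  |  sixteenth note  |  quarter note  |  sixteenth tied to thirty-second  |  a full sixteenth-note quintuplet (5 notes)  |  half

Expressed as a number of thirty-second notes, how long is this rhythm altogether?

41

In thirty-second notes: eighth note = 4; sixteenth note = 2; quarter note = 8; sixteenth tied to thirty-second (sixteenth + thirty-second) = 3; a full sixteenth-note quintuplet (5 notes) (five quintuplet sixteenths span one quarter) = 8; half = 16.
Adding: 4 + 2 + 8 + 3 + 8 + 16 = 41 thirty-second notes.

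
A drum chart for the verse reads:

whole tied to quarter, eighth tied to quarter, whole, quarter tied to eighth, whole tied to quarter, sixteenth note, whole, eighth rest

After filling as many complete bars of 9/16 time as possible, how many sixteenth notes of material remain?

6

One bar of 9/16 = 9 sixteenth notes.
Working in sixteenth notes: whole tied to quarter (whole + quarter) = 20; eighth tied to quarter (eighth + quarter) = 6; whole = 16; quarter tied to eighth (quarter + eighth) = 6; whole tied to quarter (whole + quarter) = 20; sixteenth note = 1; whole = 16; eighth rest = 2.
Sum: 20 + 6 + 16 + 6 + 20 + 1 + 16 + 2 = 87.
87 ÷ 9 = 9 complete bars with 6 sixteenth notes remaining.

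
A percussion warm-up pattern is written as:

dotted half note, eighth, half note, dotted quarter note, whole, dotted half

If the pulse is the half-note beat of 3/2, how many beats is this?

7

One half-note beat = 4 eighth notes.
Convert each value to eighth notes: dotted half note = 6; eighth = 1; half note = 4; dotted quarter note = 3; whole = 8; dotted half = 6.
Altogether 6 + 1 + 4 + 3 + 8 + 6 = 28.
28 ÷ 4 = 7 beats.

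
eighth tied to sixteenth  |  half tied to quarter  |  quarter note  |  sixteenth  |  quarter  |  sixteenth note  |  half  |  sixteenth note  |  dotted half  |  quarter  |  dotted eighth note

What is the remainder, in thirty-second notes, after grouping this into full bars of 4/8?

10

One bar of 4/8 = 8 sixteenth notes.
In sixteenth notes: eighth tied to sixteenth (eighth + sixteenth) = 3; half tied to quarter (half + quarter) = 12; quarter note = 4; sixteenth = 1; quarter = 4; sixteenth note = 1; half = 8; sixteenth note = 1; dotted half = 12; quarter = 4; dotted eighth note = 3.
Total: 3 + 12 + 4 + 1 + 4 + 1 + 8 + 1 + 12 + 4 + 3 = 53.
53 ÷ 8 = 6 complete bars with 5 sixteenth notes remaining = 10 thirty-second notes.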